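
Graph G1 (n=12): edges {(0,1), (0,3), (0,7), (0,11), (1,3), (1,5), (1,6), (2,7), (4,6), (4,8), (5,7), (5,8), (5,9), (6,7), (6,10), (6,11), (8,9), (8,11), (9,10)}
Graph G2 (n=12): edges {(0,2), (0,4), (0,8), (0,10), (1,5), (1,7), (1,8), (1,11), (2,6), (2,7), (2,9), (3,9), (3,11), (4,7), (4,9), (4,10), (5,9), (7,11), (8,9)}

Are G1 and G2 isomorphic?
Yes, isomorphic

The graphs are isomorphic.
One valid mapping φ: V(G1) → V(G2): 0→0, 1→4, 2→6, 3→10, 4→5, 5→7, 6→9, 7→2, 8→1, 9→11, 10→3, 11→8

Verify φ preserves adjacency — for each edge of G1, its image is an edge of G2:
  (0,1) → (φ(0),φ(1)) = (0,4) ∈ E(G2) ✓
  (0,3) → (φ(0),φ(3)) = (0,10) ∈ E(G2) ✓
  (0,7) → (φ(0),φ(7)) = (0,2) ∈ E(G2) ✓
  (0,11) → (φ(0),φ(11)) = (0,8) ∈ E(G2) ✓
  (1,3) → (φ(1),φ(3)) = (4,10) ∈ E(G2) ✓
  (1,5) → (φ(1),φ(5)) = (4,7) ∈ E(G2) ✓
  (1,6) → (φ(1),φ(6)) = (4,9) ∈ E(G2) ✓
  (2,7) → (φ(2),φ(7)) = (2,6) ∈ E(G2) ✓
  (4,6) → (φ(4),φ(6)) = (5,9) ∈ E(G2) ✓
  (4,8) → (φ(4),φ(8)) = (1,5) ∈ E(G2) ✓
  (5,7) → (φ(5),φ(7)) = (2,7) ∈ E(G2) ✓
  (5,8) → (φ(5),φ(8)) = (1,7) ∈ E(G2) ✓
  (5,9) → (φ(5),φ(9)) = (7,11) ∈ E(G2) ✓
  (6,7) → (φ(6),φ(7)) = (2,9) ∈ E(G2) ✓
  (6,10) → (φ(6),φ(10)) = (3,9) ∈ E(G2) ✓
  (6,11) → (φ(6),φ(11)) = (8,9) ∈ E(G2) ✓
  (8,9) → (φ(8),φ(9)) = (1,11) ∈ E(G2) ✓
  (8,11) → (φ(8),φ(11)) = (1,8) ∈ E(G2) ✓
  (9,10) → (φ(9),φ(10)) = (3,11) ∈ E(G2) ✓
All 19 edges of G1 map to edges of G2, and |E(G1)| = |E(G2)| = 19, so φ is a bijection on edges as well as vertices. Hence G1 ≅ G2.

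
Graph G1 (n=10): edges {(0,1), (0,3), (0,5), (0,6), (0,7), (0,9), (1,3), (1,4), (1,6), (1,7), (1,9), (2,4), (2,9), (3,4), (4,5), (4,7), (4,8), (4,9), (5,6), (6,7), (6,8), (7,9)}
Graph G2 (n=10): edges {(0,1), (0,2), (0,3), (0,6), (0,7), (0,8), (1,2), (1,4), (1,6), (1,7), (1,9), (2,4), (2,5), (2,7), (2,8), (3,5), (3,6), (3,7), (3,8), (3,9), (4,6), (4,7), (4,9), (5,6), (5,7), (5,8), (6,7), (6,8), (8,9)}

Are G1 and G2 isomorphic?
No, not isomorphic

The graphs are NOT isomorphic.

Counting triangles (3-cliques): G1 has 14, G2 has 28.
Triangle count is an isomorphism invariant, so differing triangle counts rule out isomorphism.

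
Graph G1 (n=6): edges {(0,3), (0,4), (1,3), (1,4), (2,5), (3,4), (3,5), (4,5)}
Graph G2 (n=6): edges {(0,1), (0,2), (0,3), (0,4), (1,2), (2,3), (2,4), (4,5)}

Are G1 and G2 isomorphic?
Yes, isomorphic

The graphs are isomorphic.
One valid mapping φ: V(G1) → V(G2): 0→3, 1→1, 2→5, 3→0, 4→2, 5→4

Verify φ preserves adjacency — for each edge of G1, its image is an edge of G2:
  (0,3) → (φ(0),φ(3)) = (0,3) ∈ E(G2) ✓
  (0,4) → (φ(0),φ(4)) = (2,3) ∈ E(G2) ✓
  (1,3) → (φ(1),φ(3)) = (0,1) ∈ E(G2) ✓
  (1,4) → (φ(1),φ(4)) = (1,2) ∈ E(G2) ✓
  (2,5) → (φ(2),φ(5)) = (4,5) ∈ E(G2) ✓
  (3,4) → (φ(3),φ(4)) = (0,2) ∈ E(G2) ✓
  (3,5) → (φ(3),φ(5)) = (0,4) ∈ E(G2) ✓
  (4,5) → (φ(4),φ(5)) = (2,4) ∈ E(G2) ✓
All 8 edges of G1 map to edges of G2, and |E(G1)| = |E(G2)| = 8, so φ is a bijection on edges as well as vertices. Hence G1 ≅ G2.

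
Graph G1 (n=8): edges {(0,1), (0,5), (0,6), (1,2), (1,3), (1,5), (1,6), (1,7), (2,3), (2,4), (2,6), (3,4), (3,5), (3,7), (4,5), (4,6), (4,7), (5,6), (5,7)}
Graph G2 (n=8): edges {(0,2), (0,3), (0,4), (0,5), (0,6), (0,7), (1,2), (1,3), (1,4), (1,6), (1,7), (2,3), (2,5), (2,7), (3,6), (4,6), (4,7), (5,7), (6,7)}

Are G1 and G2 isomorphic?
Yes, isomorphic

The graphs are isomorphic.
One valid mapping φ: V(G1) → V(G2): 0→5, 1→0, 2→3, 3→6, 4→1, 5→7, 6→2, 7→4

Verify φ preserves adjacency — for each edge of G1, its image is an edge of G2:
  (0,1) → (φ(0),φ(1)) = (0,5) ∈ E(G2) ✓
  (0,5) → (φ(0),φ(5)) = (5,7) ∈ E(G2) ✓
  (0,6) → (φ(0),φ(6)) = (2,5) ∈ E(G2) ✓
  (1,2) → (φ(1),φ(2)) = (0,3) ∈ E(G2) ✓
  (1,3) → (φ(1),φ(3)) = (0,6) ∈ E(G2) ✓
  (1,5) → (φ(1),φ(5)) = (0,7) ∈ E(G2) ✓
  (1,6) → (φ(1),φ(6)) = (0,2) ∈ E(G2) ✓
  (1,7) → (φ(1),φ(7)) = (0,4) ∈ E(G2) ✓
  (2,3) → (φ(2),φ(3)) = (3,6) ∈ E(G2) ✓
  (2,4) → (φ(2),φ(4)) = (1,3) ∈ E(G2) ✓
  (2,6) → (φ(2),φ(6)) = (2,3) ∈ E(G2) ✓
  (3,4) → (φ(3),φ(4)) = (1,6) ∈ E(G2) ✓
  (3,5) → (φ(3),φ(5)) = (6,7) ∈ E(G2) ✓
  (3,7) → (φ(3),φ(7)) = (4,6) ∈ E(G2) ✓
  (4,5) → (φ(4),φ(5)) = (1,7) ∈ E(G2) ✓
  (4,6) → (φ(4),φ(6)) = (1,2) ∈ E(G2) ✓
  (4,7) → (φ(4),φ(7)) = (1,4) ∈ E(G2) ✓
  (5,6) → (φ(5),φ(6)) = (2,7) ∈ E(G2) ✓
  (5,7) → (φ(5),φ(7)) = (4,7) ∈ E(G2) ✓
All 19 edges of G1 map to edges of G2, and |E(G1)| = |E(G2)| = 19, so φ is a bijection on edges as well as vertices. Hence G1 ≅ G2.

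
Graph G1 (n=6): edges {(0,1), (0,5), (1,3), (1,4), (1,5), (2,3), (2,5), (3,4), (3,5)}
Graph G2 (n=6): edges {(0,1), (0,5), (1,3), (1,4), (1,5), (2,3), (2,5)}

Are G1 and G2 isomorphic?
No, not isomorphic

The graphs are NOT isomorphic.

Counting edges: G1 has 9 edge(s); G2 has 7 edge(s).
Edge count is an isomorphism invariant (a bijection on vertices induces a bijection on edges), so differing edge counts rule out isomorphism.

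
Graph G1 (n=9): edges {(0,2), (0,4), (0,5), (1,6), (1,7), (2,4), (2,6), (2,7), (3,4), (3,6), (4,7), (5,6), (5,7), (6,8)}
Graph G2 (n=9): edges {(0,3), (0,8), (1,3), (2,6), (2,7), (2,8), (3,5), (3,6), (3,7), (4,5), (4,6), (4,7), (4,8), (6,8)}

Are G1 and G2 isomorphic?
Yes, isomorphic

The graphs are isomorphic.
One valid mapping φ: V(G1) → V(G2): 0→2, 1→5, 2→6, 3→0, 4→8, 5→7, 6→3, 7→4, 8→1

Verify φ preserves adjacency — for each edge of G1, its image is an edge of G2:
  (0,2) → (φ(0),φ(2)) = (2,6) ∈ E(G2) ✓
  (0,4) → (φ(0),φ(4)) = (2,8) ∈ E(G2) ✓
  (0,5) → (φ(0),φ(5)) = (2,7) ∈ E(G2) ✓
  (1,6) → (φ(1),φ(6)) = (3,5) ∈ E(G2) ✓
  (1,7) → (φ(1),φ(7)) = (4,5) ∈ E(G2) ✓
  (2,4) → (φ(2),φ(4)) = (6,8) ∈ E(G2) ✓
  (2,6) → (φ(2),φ(6)) = (3,6) ∈ E(G2) ✓
  (2,7) → (φ(2),φ(7)) = (4,6) ∈ E(G2) ✓
  (3,4) → (φ(3),φ(4)) = (0,8) ∈ E(G2) ✓
  (3,6) → (φ(3),φ(6)) = (0,3) ∈ E(G2) ✓
  (4,7) → (φ(4),φ(7)) = (4,8) ∈ E(G2) ✓
  (5,6) → (φ(5),φ(6)) = (3,7) ∈ E(G2) ✓
  (5,7) → (φ(5),φ(7)) = (4,7) ∈ E(G2) ✓
  (6,8) → (φ(6),φ(8)) = (1,3) ∈ E(G2) ✓
All 14 edges of G1 map to edges of G2, and |E(G1)| = |E(G2)| = 14, so φ is a bijection on edges as well as vertices. Hence G1 ≅ G2.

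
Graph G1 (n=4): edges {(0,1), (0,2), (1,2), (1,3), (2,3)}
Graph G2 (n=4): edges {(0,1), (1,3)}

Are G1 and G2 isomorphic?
No, not isomorphic

The graphs are NOT isomorphic.

Connected components of G1: 1 component(s) with vertex sets [[0, 1, 2, 3]], sizes [4].
Connected components of G2: 2 component(s) with vertex sets [[2], [0, 1, 3]], sizes [1, 3].
The number of connected components (and the multiset of component sizes) is an isomorphism invariant — an isomorphism maps each component of G1 bijectively onto a component of G2. Since G1 has 1 component(s) and G2 has 2, they cannot be isomorphic.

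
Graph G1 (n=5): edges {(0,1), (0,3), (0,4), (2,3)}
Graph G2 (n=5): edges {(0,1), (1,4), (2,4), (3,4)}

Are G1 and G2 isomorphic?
Yes, isomorphic

The graphs are isomorphic.
One valid mapping φ: V(G1) → V(G2): 0→4, 1→2, 2→0, 3→1, 4→3

Verify φ preserves adjacency — for each edge of G1, its image is an edge of G2:
  (0,1) → (φ(0),φ(1)) = (2,4) ∈ E(G2) ✓
  (0,3) → (φ(0),φ(3)) = (1,4) ∈ E(G2) ✓
  (0,4) → (φ(0),φ(4)) = (3,4) ∈ E(G2) ✓
  (2,3) → (φ(2),φ(3)) = (0,1) ∈ E(G2) ✓
All 4 edges of G1 map to edges of G2, and |E(G1)| = |E(G2)| = 4, so φ is a bijection on edges as well as vertices. Hence G1 ≅ G2.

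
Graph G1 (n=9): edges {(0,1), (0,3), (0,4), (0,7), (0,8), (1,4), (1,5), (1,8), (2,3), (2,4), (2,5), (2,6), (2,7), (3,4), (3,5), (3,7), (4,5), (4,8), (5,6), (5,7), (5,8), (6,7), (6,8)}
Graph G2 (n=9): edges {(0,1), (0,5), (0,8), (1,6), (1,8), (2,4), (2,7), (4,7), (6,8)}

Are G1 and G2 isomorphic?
No, not isomorphic

The graphs are NOT isomorphic.

Connected components of G1: 1 component(s) with vertex sets [[0, 1, 2, 3, 4, 5, 6, 7, 8]], sizes [9].
Connected components of G2: 3 component(s) with vertex sets [[3], [2, 4, 7], [0, 1, 5, 6, 8]], sizes [1, 3, 5].
The number of connected components (and the multiset of component sizes) is an isomorphism invariant — an isomorphism maps each component of G1 bijectively onto a component of G2. Since G1 has 1 component(s) and G2 has 3, they cannot be isomorphic.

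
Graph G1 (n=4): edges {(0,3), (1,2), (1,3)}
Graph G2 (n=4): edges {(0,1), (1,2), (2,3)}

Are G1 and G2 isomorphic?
Yes, isomorphic

The graphs are isomorphic.
One valid mapping φ: V(G1) → V(G2): 0→0, 1→2, 2→3, 3→1

Verify φ preserves adjacency — for each edge of G1, its image is an edge of G2:
  (0,3) → (φ(0),φ(3)) = (0,1) ∈ E(G2) ✓
  (1,2) → (φ(1),φ(2)) = (2,3) ∈ E(G2) ✓
  (1,3) → (φ(1),φ(3)) = (1,2) ∈ E(G2) ✓
All 3 edges of G1 map to edges of G2, and |E(G1)| = |E(G2)| = 3, so φ is a bijection on edges as well as vertices. Hence G1 ≅ G2.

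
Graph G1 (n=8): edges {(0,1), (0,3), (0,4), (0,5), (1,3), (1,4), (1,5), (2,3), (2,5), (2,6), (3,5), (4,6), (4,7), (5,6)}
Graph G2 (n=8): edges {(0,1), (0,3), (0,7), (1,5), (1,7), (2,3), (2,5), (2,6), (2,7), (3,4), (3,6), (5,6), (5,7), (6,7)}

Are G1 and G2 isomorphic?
Yes, isomorphic

The graphs are isomorphic.
One valid mapping φ: V(G1) → V(G2): 0→2, 1→6, 2→1, 3→5, 4→3, 5→7, 6→0, 7→4

Verify φ preserves adjacency — for each edge of G1, its image is an edge of G2:
  (0,1) → (φ(0),φ(1)) = (2,6) ∈ E(G2) ✓
  (0,3) → (φ(0),φ(3)) = (2,5) ∈ E(G2) ✓
  (0,4) → (φ(0),φ(4)) = (2,3) ∈ E(G2) ✓
  (0,5) → (φ(0),φ(5)) = (2,7) ∈ E(G2) ✓
  (1,3) → (φ(1),φ(3)) = (5,6) ∈ E(G2) ✓
  (1,4) → (φ(1),φ(4)) = (3,6) ∈ E(G2) ✓
  (1,5) → (φ(1),φ(5)) = (6,7) ∈ E(G2) ✓
  (2,3) → (φ(2),φ(3)) = (1,5) ∈ E(G2) ✓
  (2,5) → (φ(2),φ(5)) = (1,7) ∈ E(G2) ✓
  (2,6) → (φ(2),φ(6)) = (0,1) ∈ E(G2) ✓
  (3,5) → (φ(3),φ(5)) = (5,7) ∈ E(G2) ✓
  (4,6) → (φ(4),φ(6)) = (0,3) ∈ E(G2) ✓
  (4,7) → (φ(4),φ(7)) = (3,4) ∈ E(G2) ✓
  (5,6) → (φ(5),φ(6)) = (0,7) ∈ E(G2) ✓
All 14 edges of G1 map to edges of G2, and |E(G1)| = |E(G2)| = 14, so φ is a bijection on edges as well as vertices. Hence G1 ≅ G2.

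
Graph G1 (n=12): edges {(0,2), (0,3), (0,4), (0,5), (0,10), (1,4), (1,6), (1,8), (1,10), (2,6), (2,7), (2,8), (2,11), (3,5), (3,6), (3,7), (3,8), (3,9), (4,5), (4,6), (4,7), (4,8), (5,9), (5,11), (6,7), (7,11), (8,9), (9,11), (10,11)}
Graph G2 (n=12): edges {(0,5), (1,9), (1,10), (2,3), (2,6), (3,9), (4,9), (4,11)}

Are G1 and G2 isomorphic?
No, not isomorphic

The graphs are NOT isomorphic.

Connected components of G1: 1 component(s) with vertex sets [[0, 1, 2, 3, 4, 5, 6, 7, 8, 9, 10, 11]], sizes [12].
Connected components of G2: 4 component(s) with vertex sets [[7], [8], [0, 5], [1, 2, 3, 4, 6, 9, 10, 11]], sizes [1, 1, 2, 8].
The number of connected components (and the multiset of component sizes) is an isomorphism invariant — an isomorphism maps each component of G1 bijectively onto a component of G2. Since G1 has 1 component(s) and G2 has 4, they cannot be isomorphic.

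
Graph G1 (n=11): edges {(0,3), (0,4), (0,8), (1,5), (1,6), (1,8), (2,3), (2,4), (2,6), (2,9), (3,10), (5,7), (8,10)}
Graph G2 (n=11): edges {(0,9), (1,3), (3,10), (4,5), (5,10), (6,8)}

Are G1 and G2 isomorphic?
No, not isomorphic

The graphs are NOT isomorphic.

Connected components of G1: 1 component(s) with vertex sets [[0, 1, 2, 3, 4, 5, 6, 7, 8, 9, 10]], sizes [11].
Connected components of G2: 5 component(s) with vertex sets [[2], [7], [0, 9], [6, 8], [1, 3, 4, 5, 10]], sizes [1, 1, 2, 2, 5].
The number of connected components (and the multiset of component sizes) is an isomorphism invariant — an isomorphism maps each component of G1 bijectively onto a component of G2. Since G1 has 1 component(s) and G2 has 5, they cannot be isomorphic.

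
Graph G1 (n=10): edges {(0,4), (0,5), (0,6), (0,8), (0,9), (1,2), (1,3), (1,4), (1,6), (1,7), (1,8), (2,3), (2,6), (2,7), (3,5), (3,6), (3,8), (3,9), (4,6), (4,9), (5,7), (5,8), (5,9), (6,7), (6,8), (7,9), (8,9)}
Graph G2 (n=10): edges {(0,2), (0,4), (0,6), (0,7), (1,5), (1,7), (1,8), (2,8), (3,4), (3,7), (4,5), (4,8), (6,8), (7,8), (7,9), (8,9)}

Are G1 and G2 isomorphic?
No, not isomorphic

The graphs are NOT isomorphic.

Degrees in G1: deg(0)=5, deg(1)=6, deg(2)=4, deg(3)=6, deg(4)=4, deg(5)=5, deg(6)=7, deg(7)=5, deg(8)=6, deg(9)=6.
Sorted degree sequence of G1: [7, 6, 6, 6, 6, 5, 5, 5, 4, 4].
Degrees in G2: deg(0)=4, deg(1)=3, deg(2)=2, deg(3)=2, deg(4)=4, deg(5)=2, deg(6)=2, deg(7)=5, deg(8)=6, deg(9)=2.
Sorted degree sequence of G2: [6, 5, 4, 4, 3, 2, 2, 2, 2, 2].
The (sorted) degree sequence is an isomorphism invariant, so since G1 and G2 have different degree sequences they cannot be isomorphic.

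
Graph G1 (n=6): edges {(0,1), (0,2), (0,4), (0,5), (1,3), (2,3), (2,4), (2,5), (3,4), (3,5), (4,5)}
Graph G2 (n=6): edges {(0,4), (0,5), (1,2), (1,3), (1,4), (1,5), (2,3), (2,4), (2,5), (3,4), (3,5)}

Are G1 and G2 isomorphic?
Yes, isomorphic

The graphs are isomorphic.
One valid mapping φ: V(G1) → V(G2): 0→4, 1→0, 2→1, 3→5, 4→3, 5→2

Verify φ preserves adjacency — for each edge of G1, its image is an edge of G2:
  (0,1) → (φ(0),φ(1)) = (0,4) ∈ E(G2) ✓
  (0,2) → (φ(0),φ(2)) = (1,4) ∈ E(G2) ✓
  (0,4) → (φ(0),φ(4)) = (3,4) ∈ E(G2) ✓
  (0,5) → (φ(0),φ(5)) = (2,4) ∈ E(G2) ✓
  (1,3) → (φ(1),φ(3)) = (0,5) ∈ E(G2) ✓
  (2,3) → (φ(2),φ(3)) = (1,5) ∈ E(G2) ✓
  (2,4) → (φ(2),φ(4)) = (1,3) ∈ E(G2) ✓
  (2,5) → (φ(2),φ(5)) = (1,2) ∈ E(G2) ✓
  (3,4) → (φ(3),φ(4)) = (3,5) ∈ E(G2) ✓
  (3,5) → (φ(3),φ(5)) = (2,5) ∈ E(G2) ✓
  (4,5) → (φ(4),φ(5)) = (2,3) ∈ E(G2) ✓
All 11 edges of G1 map to edges of G2, and |E(G1)| = |E(G2)| = 11, so φ is a bijection on edges as well as vertices. Hence G1 ≅ G2.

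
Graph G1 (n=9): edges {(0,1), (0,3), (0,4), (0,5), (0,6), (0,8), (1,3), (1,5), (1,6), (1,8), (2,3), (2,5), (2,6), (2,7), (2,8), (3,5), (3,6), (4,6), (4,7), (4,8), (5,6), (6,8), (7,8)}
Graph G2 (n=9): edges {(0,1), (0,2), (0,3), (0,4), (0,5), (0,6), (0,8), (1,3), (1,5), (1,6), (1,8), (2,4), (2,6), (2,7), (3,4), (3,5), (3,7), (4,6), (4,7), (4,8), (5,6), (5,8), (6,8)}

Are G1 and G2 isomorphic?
Yes, isomorphic

The graphs are isomorphic.
One valid mapping φ: V(G1) → V(G2): 0→6, 1→8, 2→3, 3→5, 4→2, 5→1, 6→0, 7→7, 8→4

Verify φ preserves adjacency — for each edge of G1, its image is an edge of G2:
  (0,1) → (φ(0),φ(1)) = (6,8) ∈ E(G2) ✓
  (0,3) → (φ(0),φ(3)) = (5,6) ∈ E(G2) ✓
  (0,4) → (φ(0),φ(4)) = (2,6) ∈ E(G2) ✓
  (0,5) → (φ(0),φ(5)) = (1,6) ∈ E(G2) ✓
  (0,6) → (φ(0),φ(6)) = (0,6) ∈ E(G2) ✓
  (0,8) → (φ(0),φ(8)) = (4,6) ∈ E(G2) ✓
  (1,3) → (φ(1),φ(3)) = (5,8) ∈ E(G2) ✓
  (1,5) → (φ(1),φ(5)) = (1,8) ∈ E(G2) ✓
  (1,6) → (φ(1),φ(6)) = (0,8) ∈ E(G2) ✓
  (1,8) → (φ(1),φ(8)) = (4,8) ∈ E(G2) ✓
  (2,3) → (φ(2),φ(3)) = (3,5) ∈ E(G2) ✓
  (2,5) → (φ(2),φ(5)) = (1,3) ∈ E(G2) ✓
  (2,6) → (φ(2),φ(6)) = (0,3) ∈ E(G2) ✓
  (2,7) → (φ(2),φ(7)) = (3,7) ∈ E(G2) ✓
  (2,8) → (φ(2),φ(8)) = (3,4) ∈ E(G2) ✓
  (3,5) → (φ(3),φ(5)) = (1,5) ∈ E(G2) ✓
  (3,6) → (φ(3),φ(6)) = (0,5) ∈ E(G2) ✓
  (4,6) → (φ(4),φ(6)) = (0,2) ∈ E(G2) ✓
  (4,7) → (φ(4),φ(7)) = (2,7) ∈ E(G2) ✓
  (4,8) → (φ(4),φ(8)) = (2,4) ∈ E(G2) ✓
  (5,6) → (φ(5),φ(6)) = (0,1) ∈ E(G2) ✓
  (6,8) → (φ(6),φ(8)) = (0,4) ∈ E(G2) ✓
  (7,8) → (φ(7),φ(8)) = (4,7) ∈ E(G2) ✓
All 23 edges of G1 map to edges of G2, and |E(G1)| = |E(G2)| = 23, so φ is a bijection on edges as well as vertices. Hence G1 ≅ G2.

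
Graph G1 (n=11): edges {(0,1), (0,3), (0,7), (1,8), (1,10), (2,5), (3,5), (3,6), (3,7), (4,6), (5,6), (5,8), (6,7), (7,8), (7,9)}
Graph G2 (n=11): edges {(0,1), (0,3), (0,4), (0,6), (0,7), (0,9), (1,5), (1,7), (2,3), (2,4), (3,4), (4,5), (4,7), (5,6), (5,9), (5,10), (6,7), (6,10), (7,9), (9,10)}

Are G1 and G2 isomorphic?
No, not isomorphic

The graphs are NOT isomorphic.

Degrees in G1: deg(0)=3, deg(1)=3, deg(2)=1, deg(3)=4, deg(4)=1, deg(5)=4, deg(6)=4, deg(7)=5, deg(8)=3, deg(9)=1, deg(10)=1.
Sorted degree sequence of G1: [5, 4, 4, 4, 3, 3, 3, 1, 1, 1, 1].
Degrees in G2: deg(0)=6, deg(1)=3, deg(2)=2, deg(3)=3, deg(4)=5, deg(5)=5, deg(6)=4, deg(7)=5, deg(8)=0, deg(9)=4, deg(10)=3.
Sorted degree sequence of G2: [6, 5, 5, 5, 4, 4, 3, 3, 3, 2, 0].
The (sorted) degree sequence is an isomorphism invariant, so since G1 and G2 have different degree sequences they cannot be isomorphic.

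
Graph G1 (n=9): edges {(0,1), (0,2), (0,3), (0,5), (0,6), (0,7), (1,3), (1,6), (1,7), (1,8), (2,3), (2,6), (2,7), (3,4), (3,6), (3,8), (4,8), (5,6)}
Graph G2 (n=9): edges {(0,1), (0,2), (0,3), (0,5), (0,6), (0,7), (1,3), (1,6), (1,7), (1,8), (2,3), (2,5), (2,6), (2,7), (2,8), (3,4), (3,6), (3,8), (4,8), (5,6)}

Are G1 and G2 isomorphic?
No, not isomorphic

The graphs are NOT isomorphic.

Counting edges: G1 has 18 edge(s); G2 has 20 edge(s).
Edge count is an isomorphism invariant (a bijection on vertices induces a bijection on edges), so differing edge counts rule out isomorphism.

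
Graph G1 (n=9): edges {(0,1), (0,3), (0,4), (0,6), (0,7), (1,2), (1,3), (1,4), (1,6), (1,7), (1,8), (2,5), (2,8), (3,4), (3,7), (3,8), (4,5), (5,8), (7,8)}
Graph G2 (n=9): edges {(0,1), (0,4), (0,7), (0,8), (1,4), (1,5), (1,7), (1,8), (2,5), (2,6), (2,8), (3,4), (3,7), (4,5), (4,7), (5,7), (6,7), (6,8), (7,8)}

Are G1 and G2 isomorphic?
Yes, isomorphic

The graphs are isomorphic.
One valid mapping φ: V(G1) → V(G2): 0→4, 1→7, 2→6, 3→1, 4→5, 5→2, 6→3, 7→0, 8→8

Verify φ preserves adjacency — for each edge of G1, its image is an edge of G2:
  (0,1) → (φ(0),φ(1)) = (4,7) ∈ E(G2) ✓
  (0,3) → (φ(0),φ(3)) = (1,4) ∈ E(G2) ✓
  (0,4) → (φ(0),φ(4)) = (4,5) ∈ E(G2) ✓
  (0,6) → (φ(0),φ(6)) = (3,4) ∈ E(G2) ✓
  (0,7) → (φ(0),φ(7)) = (0,4) ∈ E(G2) ✓
  (1,2) → (φ(1),φ(2)) = (6,7) ∈ E(G2) ✓
  (1,3) → (φ(1),φ(3)) = (1,7) ∈ E(G2) ✓
  (1,4) → (φ(1),φ(4)) = (5,7) ∈ E(G2) ✓
  (1,6) → (φ(1),φ(6)) = (3,7) ∈ E(G2) ✓
  (1,7) → (φ(1),φ(7)) = (0,7) ∈ E(G2) ✓
  (1,8) → (φ(1),φ(8)) = (7,8) ∈ E(G2) ✓
  (2,5) → (φ(2),φ(5)) = (2,6) ∈ E(G2) ✓
  (2,8) → (φ(2),φ(8)) = (6,8) ∈ E(G2) ✓
  (3,4) → (φ(3),φ(4)) = (1,5) ∈ E(G2) ✓
  (3,7) → (φ(3),φ(7)) = (0,1) ∈ E(G2) ✓
  (3,8) → (φ(3),φ(8)) = (1,8) ∈ E(G2) ✓
  (4,5) → (φ(4),φ(5)) = (2,5) ∈ E(G2) ✓
  (5,8) → (φ(5),φ(8)) = (2,8) ∈ E(G2) ✓
  (7,8) → (φ(7),φ(8)) = (0,8) ∈ E(G2) ✓
All 19 edges of G1 map to edges of G2, and |E(G1)| = |E(G2)| = 19, so φ is a bijection on edges as well as vertices. Hence G1 ≅ G2.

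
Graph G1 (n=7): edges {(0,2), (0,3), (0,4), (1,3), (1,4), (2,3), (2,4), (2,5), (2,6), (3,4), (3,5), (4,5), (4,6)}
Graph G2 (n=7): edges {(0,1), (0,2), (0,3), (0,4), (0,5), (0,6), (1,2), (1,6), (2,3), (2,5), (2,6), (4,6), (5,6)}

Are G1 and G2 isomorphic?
Yes, isomorphic

The graphs are isomorphic.
One valid mapping φ: V(G1) → V(G2): 0→5, 1→3, 2→6, 3→2, 4→0, 5→1, 6→4

Verify φ preserves adjacency — for each edge of G1, its image is an edge of G2:
  (0,2) → (φ(0),φ(2)) = (5,6) ∈ E(G2) ✓
  (0,3) → (φ(0),φ(3)) = (2,5) ∈ E(G2) ✓
  (0,4) → (φ(0),φ(4)) = (0,5) ∈ E(G2) ✓
  (1,3) → (φ(1),φ(3)) = (2,3) ∈ E(G2) ✓
  (1,4) → (φ(1),φ(4)) = (0,3) ∈ E(G2) ✓
  (2,3) → (φ(2),φ(3)) = (2,6) ∈ E(G2) ✓
  (2,4) → (φ(2),φ(4)) = (0,6) ∈ E(G2) ✓
  (2,5) → (φ(2),φ(5)) = (1,6) ∈ E(G2) ✓
  (2,6) → (φ(2),φ(6)) = (4,6) ∈ E(G2) ✓
  (3,4) → (φ(3),φ(4)) = (0,2) ∈ E(G2) ✓
  (3,5) → (φ(3),φ(5)) = (1,2) ∈ E(G2) ✓
  (4,5) → (φ(4),φ(5)) = (0,1) ∈ E(G2) ✓
  (4,6) → (φ(4),φ(6)) = (0,4) ∈ E(G2) ✓
All 13 edges of G1 map to edges of G2, and |E(G1)| = |E(G2)| = 13, so φ is a bijection on edges as well as vertices. Hence G1 ≅ G2.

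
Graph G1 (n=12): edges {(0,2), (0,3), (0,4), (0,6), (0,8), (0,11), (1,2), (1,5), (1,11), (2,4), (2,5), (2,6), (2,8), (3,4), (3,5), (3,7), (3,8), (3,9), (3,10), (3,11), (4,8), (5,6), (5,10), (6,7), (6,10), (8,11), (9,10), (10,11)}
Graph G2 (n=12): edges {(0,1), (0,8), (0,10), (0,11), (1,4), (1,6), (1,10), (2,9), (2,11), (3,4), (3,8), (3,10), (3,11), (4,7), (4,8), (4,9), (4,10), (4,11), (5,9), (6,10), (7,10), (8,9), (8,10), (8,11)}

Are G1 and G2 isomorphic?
No, not isomorphic

The graphs are NOT isomorphic.

Degrees in G1: deg(0)=6, deg(1)=3, deg(2)=6, deg(3)=8, deg(4)=4, deg(5)=5, deg(6)=5, deg(7)=2, deg(8)=5, deg(9)=2, deg(10)=5, deg(11)=5.
Sorted degree sequence of G1: [8, 6, 6, 5, 5, 5, 5, 5, 4, 3, 2, 2].
Degrees in G2: deg(0)=4, deg(1)=4, deg(2)=2, deg(3)=4, deg(4)=7, deg(5)=1, deg(6)=2, deg(7)=2, deg(8)=6, deg(9)=4, deg(10)=7, deg(11)=5.
Sorted degree sequence of G2: [7, 7, 6, 5, 4, 4, 4, 4, 2, 2, 2, 1].
The (sorted) degree sequence is an isomorphism invariant, so since G1 and G2 have different degree sequences they cannot be isomorphic.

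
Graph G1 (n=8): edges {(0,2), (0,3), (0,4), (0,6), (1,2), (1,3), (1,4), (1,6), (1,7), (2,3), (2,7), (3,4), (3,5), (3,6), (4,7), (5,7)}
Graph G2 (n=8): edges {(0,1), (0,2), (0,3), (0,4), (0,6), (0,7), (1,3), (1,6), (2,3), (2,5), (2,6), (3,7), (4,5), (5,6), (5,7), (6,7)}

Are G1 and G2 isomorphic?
Yes, isomorphic

The graphs are isomorphic.
One valid mapping φ: V(G1) → V(G2): 0→3, 1→6, 2→2, 3→0, 4→7, 5→4, 6→1, 7→5

Verify φ preserves adjacency — for each edge of G1, its image is an edge of G2:
  (0,2) → (φ(0),φ(2)) = (2,3) ∈ E(G2) ✓
  (0,3) → (φ(0),φ(3)) = (0,3) ∈ E(G2) ✓
  (0,4) → (φ(0),φ(4)) = (3,7) ∈ E(G2) ✓
  (0,6) → (φ(0),φ(6)) = (1,3) ∈ E(G2) ✓
  (1,2) → (φ(1),φ(2)) = (2,6) ∈ E(G2) ✓
  (1,3) → (φ(1),φ(3)) = (0,6) ∈ E(G2) ✓
  (1,4) → (φ(1),φ(4)) = (6,7) ∈ E(G2) ✓
  (1,6) → (φ(1),φ(6)) = (1,6) ∈ E(G2) ✓
  (1,7) → (φ(1),φ(7)) = (5,6) ∈ E(G2) ✓
  (2,3) → (φ(2),φ(3)) = (0,2) ∈ E(G2) ✓
  (2,7) → (φ(2),φ(7)) = (2,5) ∈ E(G2) ✓
  (3,4) → (φ(3),φ(4)) = (0,7) ∈ E(G2) ✓
  (3,5) → (φ(3),φ(5)) = (0,4) ∈ E(G2) ✓
  (3,6) → (φ(3),φ(6)) = (0,1) ∈ E(G2) ✓
  (4,7) → (φ(4),φ(7)) = (5,7) ∈ E(G2) ✓
  (5,7) → (φ(5),φ(7)) = (4,5) ∈ E(G2) ✓
All 16 edges of G1 map to edges of G2, and |E(G1)| = |E(G2)| = 16, so φ is a bijection on edges as well as vertices. Hence G1 ≅ G2.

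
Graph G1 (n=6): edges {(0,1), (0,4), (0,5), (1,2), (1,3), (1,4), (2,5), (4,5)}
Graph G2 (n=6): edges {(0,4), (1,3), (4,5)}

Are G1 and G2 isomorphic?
No, not isomorphic

The graphs are NOT isomorphic.

Counting triangles (3-cliques): G1 has 2, G2 has 0.
Triangle count is an isomorphism invariant, so differing triangle counts rule out isomorphism.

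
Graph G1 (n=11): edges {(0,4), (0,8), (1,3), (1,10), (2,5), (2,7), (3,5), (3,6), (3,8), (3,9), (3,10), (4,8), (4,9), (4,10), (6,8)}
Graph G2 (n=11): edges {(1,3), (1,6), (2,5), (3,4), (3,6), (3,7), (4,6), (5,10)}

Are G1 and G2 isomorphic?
No, not isomorphic

The graphs are NOT isomorphic.

Connected components of G1: 1 component(s) with vertex sets [[0, 1, 2, 3, 4, 5, 6, 7, 8, 9, 10]], sizes [11].
Connected components of G2: 5 component(s) with vertex sets [[0], [8], [9], [2, 5, 10], [1, 3, 4, 6, 7]], sizes [1, 1, 1, 3, 5].
The number of connected components (and the multiset of component sizes) is an isomorphism invariant — an isomorphism maps each component of G1 bijectively onto a component of G2. Since G1 has 1 component(s) and G2 has 5, they cannot be isomorphic.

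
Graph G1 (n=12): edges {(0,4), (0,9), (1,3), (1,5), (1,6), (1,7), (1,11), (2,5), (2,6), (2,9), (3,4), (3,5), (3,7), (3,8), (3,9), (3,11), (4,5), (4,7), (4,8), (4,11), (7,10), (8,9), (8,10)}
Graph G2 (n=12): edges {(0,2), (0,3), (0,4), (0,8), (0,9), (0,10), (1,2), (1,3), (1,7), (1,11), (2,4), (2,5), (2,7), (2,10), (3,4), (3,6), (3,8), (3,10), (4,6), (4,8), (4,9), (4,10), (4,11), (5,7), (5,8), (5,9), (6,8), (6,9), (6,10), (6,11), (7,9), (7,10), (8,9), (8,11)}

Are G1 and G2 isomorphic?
No, not isomorphic

The graphs are NOT isomorphic.

Counting triangles (3-cliques): G1 has 8, G2 has 28.
Triangle count is an isomorphism invariant, so differing triangle counts rule out isomorphism.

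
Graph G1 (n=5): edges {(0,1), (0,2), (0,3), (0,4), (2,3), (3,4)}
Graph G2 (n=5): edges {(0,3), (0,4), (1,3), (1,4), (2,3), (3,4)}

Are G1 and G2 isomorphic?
Yes, isomorphic

The graphs are isomorphic.
One valid mapping φ: V(G1) → V(G2): 0→3, 1→2, 2→0, 3→4, 4→1

Verify φ preserves adjacency — for each edge of G1, its image is an edge of G2:
  (0,1) → (φ(0),φ(1)) = (2,3) ∈ E(G2) ✓
  (0,2) → (φ(0),φ(2)) = (0,3) ∈ E(G2) ✓
  (0,3) → (φ(0),φ(3)) = (3,4) ∈ E(G2) ✓
  (0,4) → (φ(0),φ(4)) = (1,3) ∈ E(G2) ✓
  (2,3) → (φ(2),φ(3)) = (0,4) ∈ E(G2) ✓
  (3,4) → (φ(3),φ(4)) = (1,4) ∈ E(G2) ✓
All 6 edges of G1 map to edges of G2, and |E(G1)| = |E(G2)| = 6, so φ is a bijection on edges as well as vertices. Hence G1 ≅ G2.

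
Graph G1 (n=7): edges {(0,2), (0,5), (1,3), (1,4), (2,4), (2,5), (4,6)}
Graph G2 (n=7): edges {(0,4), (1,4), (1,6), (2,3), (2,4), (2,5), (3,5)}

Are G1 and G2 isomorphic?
Yes, isomorphic

The graphs are isomorphic.
One valid mapping φ: V(G1) → V(G2): 0→3, 1→1, 2→2, 3→6, 4→4, 5→5, 6→0

Verify φ preserves adjacency — for each edge of G1, its image is an edge of G2:
  (0,2) → (φ(0),φ(2)) = (2,3) ∈ E(G2) ✓
  (0,5) → (φ(0),φ(5)) = (3,5) ∈ E(G2) ✓
  (1,3) → (φ(1),φ(3)) = (1,6) ∈ E(G2) ✓
  (1,4) → (φ(1),φ(4)) = (1,4) ∈ E(G2) ✓
  (2,4) → (φ(2),φ(4)) = (2,4) ∈ E(G2) ✓
  (2,5) → (φ(2),φ(5)) = (2,5) ∈ E(G2) ✓
  (4,6) → (φ(4),φ(6)) = (0,4) ∈ E(G2) ✓
All 7 edges of G1 map to edges of G2, and |E(G1)| = |E(G2)| = 7, so φ is a bijection on edges as well as vertices. Hence G1 ≅ G2.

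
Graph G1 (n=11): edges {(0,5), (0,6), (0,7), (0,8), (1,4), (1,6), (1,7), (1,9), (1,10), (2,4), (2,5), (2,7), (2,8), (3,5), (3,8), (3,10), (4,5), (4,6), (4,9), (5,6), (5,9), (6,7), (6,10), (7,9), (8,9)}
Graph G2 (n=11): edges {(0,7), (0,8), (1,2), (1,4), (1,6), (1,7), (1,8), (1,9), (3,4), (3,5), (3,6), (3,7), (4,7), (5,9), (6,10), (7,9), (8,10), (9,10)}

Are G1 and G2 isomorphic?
No, not isomorphic

The graphs are NOT isomorphic.

Counting triangles (3-cliques): G1 has 10, G2 has 3.
Triangle count is an isomorphism invariant, so differing triangle counts rule out isomorphism.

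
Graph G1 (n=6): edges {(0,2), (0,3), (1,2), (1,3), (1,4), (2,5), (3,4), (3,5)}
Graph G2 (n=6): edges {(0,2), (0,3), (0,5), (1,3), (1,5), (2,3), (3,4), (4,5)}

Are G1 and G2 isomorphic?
Yes, isomorphic

The graphs are isomorphic.
One valid mapping φ: V(G1) → V(G2): 0→1, 1→0, 2→5, 3→3, 4→2, 5→4

Verify φ preserves adjacency — for each edge of G1, its image is an edge of G2:
  (0,2) → (φ(0),φ(2)) = (1,5) ∈ E(G2) ✓
  (0,3) → (φ(0),φ(3)) = (1,3) ∈ E(G2) ✓
  (1,2) → (φ(1),φ(2)) = (0,5) ∈ E(G2) ✓
  (1,3) → (φ(1),φ(3)) = (0,3) ∈ E(G2) ✓
  (1,4) → (φ(1),φ(4)) = (0,2) ∈ E(G2) ✓
  (2,5) → (φ(2),φ(5)) = (4,5) ∈ E(G2) ✓
  (3,4) → (φ(3),φ(4)) = (2,3) ∈ E(G2) ✓
  (3,5) → (φ(3),φ(5)) = (3,4) ∈ E(G2) ✓
All 8 edges of G1 map to edges of G2, and |E(G1)| = |E(G2)| = 8, so φ is a bijection on edges as well as vertices. Hence G1 ≅ G2.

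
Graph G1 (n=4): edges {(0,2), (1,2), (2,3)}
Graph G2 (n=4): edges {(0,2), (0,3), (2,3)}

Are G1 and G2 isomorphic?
No, not isomorphic

The graphs are NOT isomorphic.

Counting triangles (3-cliques): G1 has 0, G2 has 1.
Triangle count is an isomorphism invariant, so differing triangle counts rule out isomorphism.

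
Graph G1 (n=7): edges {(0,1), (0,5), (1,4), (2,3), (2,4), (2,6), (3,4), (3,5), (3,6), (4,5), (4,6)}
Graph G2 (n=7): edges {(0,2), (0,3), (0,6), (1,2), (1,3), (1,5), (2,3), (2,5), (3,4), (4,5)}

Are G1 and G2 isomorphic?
No, not isomorphic

The graphs are NOT isomorphic.

Degrees in G1: deg(0)=2, deg(1)=2, deg(2)=3, deg(3)=4, deg(4)=5, deg(5)=3, deg(6)=3.
Sorted degree sequence of G1: [5, 4, 3, 3, 3, 2, 2].
Degrees in G2: deg(0)=3, deg(1)=3, deg(2)=4, deg(3)=4, deg(4)=2, deg(5)=3, deg(6)=1.
Sorted degree sequence of G2: [4, 4, 3, 3, 3, 2, 1].
The (sorted) degree sequence is an isomorphism invariant, so since G1 and G2 have different degree sequences they cannot be isomorphic.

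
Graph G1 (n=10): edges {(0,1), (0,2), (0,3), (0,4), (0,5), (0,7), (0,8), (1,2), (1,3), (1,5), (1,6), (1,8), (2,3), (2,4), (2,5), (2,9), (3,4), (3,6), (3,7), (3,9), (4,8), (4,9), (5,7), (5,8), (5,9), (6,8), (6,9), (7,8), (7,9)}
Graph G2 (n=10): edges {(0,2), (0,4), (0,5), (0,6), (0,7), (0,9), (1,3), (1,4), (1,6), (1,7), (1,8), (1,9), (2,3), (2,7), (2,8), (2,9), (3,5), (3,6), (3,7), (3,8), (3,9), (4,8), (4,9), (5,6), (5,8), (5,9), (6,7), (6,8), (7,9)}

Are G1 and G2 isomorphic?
Yes, isomorphic

The graphs are isomorphic.
One valid mapping φ: V(G1) → V(G2): 0→3, 1→1, 2→7, 3→9, 4→2, 5→6, 6→4, 7→5, 8→8, 9→0

Verify φ preserves adjacency — for each edge of G1, its image is an edge of G2:
  (0,1) → (φ(0),φ(1)) = (1,3) ∈ E(G2) ✓
  (0,2) → (φ(0),φ(2)) = (3,7) ∈ E(G2) ✓
  (0,3) → (φ(0),φ(3)) = (3,9) ∈ E(G2) ✓
  (0,4) → (φ(0),φ(4)) = (2,3) ∈ E(G2) ✓
  (0,5) → (φ(0),φ(5)) = (3,6) ∈ E(G2) ✓
  (0,7) → (φ(0),φ(7)) = (3,5) ∈ E(G2) ✓
  (0,8) → (φ(0),φ(8)) = (3,8) ∈ E(G2) ✓
  (1,2) → (φ(1),φ(2)) = (1,7) ∈ E(G2) ✓
  (1,3) → (φ(1),φ(3)) = (1,9) ∈ E(G2) ✓
  (1,5) → (φ(1),φ(5)) = (1,6) ∈ E(G2) ✓
  (1,6) → (φ(1),φ(6)) = (1,4) ∈ E(G2) ✓
  (1,8) → (φ(1),φ(8)) = (1,8) ∈ E(G2) ✓
  (2,3) → (φ(2),φ(3)) = (7,9) ∈ E(G2) ✓
  (2,4) → (φ(2),φ(4)) = (2,7) ∈ E(G2) ✓
  (2,5) → (φ(2),φ(5)) = (6,7) ∈ E(G2) ✓
  (2,9) → (φ(2),φ(9)) = (0,7) ∈ E(G2) ✓
  (3,4) → (φ(3),φ(4)) = (2,9) ∈ E(G2) ✓
  (3,6) → (φ(3),φ(6)) = (4,9) ∈ E(G2) ✓
  (3,7) → (φ(3),φ(7)) = (5,9) ∈ E(G2) ✓
  (3,9) → (φ(3),φ(9)) = (0,9) ∈ E(G2) ✓
  (4,8) → (φ(4),φ(8)) = (2,8) ∈ E(G2) ✓
  (4,9) → (φ(4),φ(9)) = (0,2) ∈ E(G2) ✓
  (5,7) → (φ(5),φ(7)) = (5,6) ∈ E(G2) ✓
  (5,8) → (φ(5),φ(8)) = (6,8) ∈ E(G2) ✓
  (5,9) → (φ(5),φ(9)) = (0,6) ∈ E(G2) ✓
  (6,8) → (φ(6),φ(8)) = (4,8) ∈ E(G2) ✓
  (6,9) → (φ(6),φ(9)) = (0,4) ∈ E(G2) ✓
  (7,8) → (φ(7),φ(8)) = (5,8) ∈ E(G2) ✓
  (7,9) → (φ(7),φ(9)) = (0,5) ∈ E(G2) ✓
All 29 edges of G1 map to edges of G2, and |E(G1)| = |E(G2)| = 29, so φ is a bijection on edges as well as vertices. Hence G1 ≅ G2.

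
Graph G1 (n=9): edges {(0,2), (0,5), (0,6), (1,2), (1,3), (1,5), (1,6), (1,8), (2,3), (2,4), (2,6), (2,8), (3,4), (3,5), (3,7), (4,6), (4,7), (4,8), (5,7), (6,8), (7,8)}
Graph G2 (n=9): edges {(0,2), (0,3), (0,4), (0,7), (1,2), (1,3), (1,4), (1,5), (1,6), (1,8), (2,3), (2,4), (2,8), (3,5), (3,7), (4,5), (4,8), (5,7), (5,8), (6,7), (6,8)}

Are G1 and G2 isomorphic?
Yes, isomorphic

The graphs are isomorphic.
One valid mapping φ: V(G1) → V(G2): 0→6, 1→5, 2→1, 3→3, 4→2, 5→7, 6→8, 7→0, 8→4

Verify φ preserves adjacency — for each edge of G1, its image is an edge of G2:
  (0,2) → (φ(0),φ(2)) = (1,6) ∈ E(G2) ✓
  (0,5) → (φ(0),φ(5)) = (6,7) ∈ E(G2) ✓
  (0,6) → (φ(0),φ(6)) = (6,8) ∈ E(G2) ✓
  (1,2) → (φ(1),φ(2)) = (1,5) ∈ E(G2) ✓
  (1,3) → (φ(1),φ(3)) = (3,5) ∈ E(G2) ✓
  (1,5) → (φ(1),φ(5)) = (5,7) ∈ E(G2) ✓
  (1,6) → (φ(1),φ(6)) = (5,8) ∈ E(G2) ✓
  (1,8) → (φ(1),φ(8)) = (4,5) ∈ E(G2) ✓
  (2,3) → (φ(2),φ(3)) = (1,3) ∈ E(G2) ✓
  (2,4) → (φ(2),φ(4)) = (1,2) ∈ E(G2) ✓
  (2,6) → (φ(2),φ(6)) = (1,8) ∈ E(G2) ✓
  (2,8) → (φ(2),φ(8)) = (1,4) ∈ E(G2) ✓
  (3,4) → (φ(3),φ(4)) = (2,3) ∈ E(G2) ✓
  (3,5) → (φ(3),φ(5)) = (3,7) ∈ E(G2) ✓
  (3,7) → (φ(3),φ(7)) = (0,3) ∈ E(G2) ✓
  (4,6) → (φ(4),φ(6)) = (2,8) ∈ E(G2) ✓
  (4,7) → (φ(4),φ(7)) = (0,2) ∈ E(G2) ✓
  (4,8) → (φ(4),φ(8)) = (2,4) ∈ E(G2) ✓
  (5,7) → (φ(5),φ(7)) = (0,7) ∈ E(G2) ✓
  (6,8) → (φ(6),φ(8)) = (4,8) ∈ E(G2) ✓
  (7,8) → (φ(7),φ(8)) = (0,4) ∈ E(G2) ✓
All 21 edges of G1 map to edges of G2, and |E(G1)| = |E(G2)| = 21, so φ is a bijection on edges as well as vertices. Hence G1 ≅ G2.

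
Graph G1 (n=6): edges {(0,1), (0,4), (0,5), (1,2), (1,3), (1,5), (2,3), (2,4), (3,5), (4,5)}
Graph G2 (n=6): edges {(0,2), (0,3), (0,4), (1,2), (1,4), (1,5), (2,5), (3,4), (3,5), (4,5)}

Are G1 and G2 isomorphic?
Yes, isomorphic

The graphs are isomorphic.
One valid mapping φ: V(G1) → V(G2): 0→3, 1→5, 2→2, 3→1, 4→0, 5→4

Verify φ preserves adjacency — for each edge of G1, its image is an edge of G2:
  (0,1) → (φ(0),φ(1)) = (3,5) ∈ E(G2) ✓
  (0,4) → (φ(0),φ(4)) = (0,3) ∈ E(G2) ✓
  (0,5) → (φ(0),φ(5)) = (3,4) ∈ E(G2) ✓
  (1,2) → (φ(1),φ(2)) = (2,5) ∈ E(G2) ✓
  (1,3) → (φ(1),φ(3)) = (1,5) ∈ E(G2) ✓
  (1,5) → (φ(1),φ(5)) = (4,5) ∈ E(G2) ✓
  (2,3) → (φ(2),φ(3)) = (1,2) ∈ E(G2) ✓
  (2,4) → (φ(2),φ(4)) = (0,2) ∈ E(G2) ✓
  (3,5) → (φ(3),φ(5)) = (1,4) ∈ E(G2) ✓
  (4,5) → (φ(4),φ(5)) = (0,4) ∈ E(G2) ✓
All 10 edges of G1 map to edges of G2, and |E(G1)| = |E(G2)| = 10, so φ is a bijection on edges as well as vertices. Hence G1 ≅ G2.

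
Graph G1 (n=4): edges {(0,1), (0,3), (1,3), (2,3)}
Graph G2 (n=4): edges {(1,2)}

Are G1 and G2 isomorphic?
No, not isomorphic

The graphs are NOT isomorphic.

Connected components of G1: 1 component(s) with vertex sets [[0, 1, 2, 3]], sizes [4].
Connected components of G2: 3 component(s) with vertex sets [[0], [3], [1, 2]], sizes [1, 1, 2].
The number of connected components (and the multiset of component sizes) is an isomorphism invariant — an isomorphism maps each component of G1 bijectively onto a component of G2. Since G1 has 1 component(s) and G2 has 3, they cannot be isomorphic.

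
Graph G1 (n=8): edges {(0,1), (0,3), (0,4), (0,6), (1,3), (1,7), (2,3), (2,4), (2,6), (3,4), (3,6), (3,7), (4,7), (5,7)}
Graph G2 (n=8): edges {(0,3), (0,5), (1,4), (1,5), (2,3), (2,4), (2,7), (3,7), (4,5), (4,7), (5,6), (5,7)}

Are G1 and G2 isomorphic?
No, not isomorphic

The graphs are NOT isomorphic.

Counting triangles (3-cliques): G1 has 7, G2 has 4.
Triangle count is an isomorphism invariant, so differing triangle counts rule out isomorphism.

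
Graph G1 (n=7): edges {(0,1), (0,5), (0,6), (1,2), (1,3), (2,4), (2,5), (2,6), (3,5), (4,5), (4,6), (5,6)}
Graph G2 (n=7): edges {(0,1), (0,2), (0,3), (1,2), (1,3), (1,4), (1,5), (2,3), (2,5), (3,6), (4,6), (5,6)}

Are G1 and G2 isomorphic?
Yes, isomorphic

The graphs are isomorphic.
One valid mapping φ: V(G1) → V(G2): 0→5, 1→6, 2→3, 3→4, 4→0, 5→1, 6→2

Verify φ preserves adjacency — for each edge of G1, its image is an edge of G2:
  (0,1) → (φ(0),φ(1)) = (5,6) ∈ E(G2) ✓
  (0,5) → (φ(0),φ(5)) = (1,5) ∈ E(G2) ✓
  (0,6) → (φ(0),φ(6)) = (2,5) ∈ E(G2) ✓
  (1,2) → (φ(1),φ(2)) = (3,6) ∈ E(G2) ✓
  (1,3) → (φ(1),φ(3)) = (4,6) ∈ E(G2) ✓
  (2,4) → (φ(2),φ(4)) = (0,3) ∈ E(G2) ✓
  (2,5) → (φ(2),φ(5)) = (1,3) ∈ E(G2) ✓
  (2,6) → (φ(2),φ(6)) = (2,3) ∈ E(G2) ✓
  (3,5) → (φ(3),φ(5)) = (1,4) ∈ E(G2) ✓
  (4,5) → (φ(4),φ(5)) = (0,1) ∈ E(G2) ✓
  (4,6) → (φ(4),φ(6)) = (0,2) ∈ E(G2) ✓
  (5,6) → (φ(5),φ(6)) = (1,2) ∈ E(G2) ✓
All 12 edges of G1 map to edges of G2, and |E(G1)| = |E(G2)| = 12, so φ is a bijection on edges as well as vertices. Hence G1 ≅ G2.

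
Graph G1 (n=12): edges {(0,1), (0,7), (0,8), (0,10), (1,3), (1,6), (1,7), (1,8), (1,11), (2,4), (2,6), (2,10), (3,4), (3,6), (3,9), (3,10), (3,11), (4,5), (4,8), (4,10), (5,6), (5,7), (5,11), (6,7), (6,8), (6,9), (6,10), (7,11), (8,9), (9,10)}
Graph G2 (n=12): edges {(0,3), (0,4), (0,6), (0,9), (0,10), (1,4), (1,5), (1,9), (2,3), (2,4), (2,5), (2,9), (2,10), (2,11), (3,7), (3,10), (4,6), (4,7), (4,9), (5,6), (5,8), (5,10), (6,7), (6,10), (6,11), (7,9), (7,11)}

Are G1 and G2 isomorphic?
No, not isomorphic

The graphs are NOT isomorphic.

Degrees in G1: deg(0)=4, deg(1)=6, deg(2)=3, deg(3)=6, deg(4)=5, deg(5)=4, deg(6)=8, deg(7)=5, deg(8)=5, deg(9)=4, deg(10)=6, deg(11)=4.
Sorted degree sequence of G1: [8, 6, 6, 6, 5, 5, 5, 4, 4, 4, 4, 3].
Degrees in G2: deg(0)=5, deg(1)=3, deg(2)=6, deg(3)=4, deg(4)=6, deg(5)=5, deg(6)=6, deg(7)=5, deg(8)=1, deg(9)=5, deg(10)=5, deg(11)=3.
Sorted degree sequence of G2: [6, 6, 6, 5, 5, 5, 5, 5, 4, 3, 3, 1].
The (sorted) degree sequence is an isomorphism invariant, so since G1 and G2 have different degree sequences they cannot be isomorphic.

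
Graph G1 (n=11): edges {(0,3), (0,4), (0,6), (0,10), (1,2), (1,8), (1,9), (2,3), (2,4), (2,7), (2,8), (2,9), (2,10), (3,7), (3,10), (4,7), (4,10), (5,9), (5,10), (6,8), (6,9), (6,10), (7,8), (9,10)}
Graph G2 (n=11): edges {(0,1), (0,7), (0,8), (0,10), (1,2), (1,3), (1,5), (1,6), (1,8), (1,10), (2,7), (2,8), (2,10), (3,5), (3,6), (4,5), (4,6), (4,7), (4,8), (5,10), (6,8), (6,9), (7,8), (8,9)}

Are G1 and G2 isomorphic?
Yes, isomorphic

The graphs are isomorphic.
One valid mapping φ: V(G1) → V(G2): 0→7, 1→3, 2→1, 3→2, 4→0, 5→9, 6→4, 7→10, 8→5, 9→6, 10→8

Verify φ preserves adjacency — for each edge of G1, its image is an edge of G2:
  (0,3) → (φ(0),φ(3)) = (2,7) ∈ E(G2) ✓
  (0,4) → (φ(0),φ(4)) = (0,7) ∈ E(G2) ✓
  (0,6) → (φ(0),φ(6)) = (4,7) ∈ E(G2) ✓
  (0,10) → (φ(0),φ(10)) = (7,8) ∈ E(G2) ✓
  (1,2) → (φ(1),φ(2)) = (1,3) ∈ E(G2) ✓
  (1,8) → (φ(1),φ(8)) = (3,5) ∈ E(G2) ✓
  (1,9) → (φ(1),φ(9)) = (3,6) ∈ E(G2) ✓
  (2,3) → (φ(2),φ(3)) = (1,2) ∈ E(G2) ✓
  (2,4) → (φ(2),φ(4)) = (0,1) ∈ E(G2) ✓
  (2,7) → (φ(2),φ(7)) = (1,10) ∈ E(G2) ✓
  (2,8) → (φ(2),φ(8)) = (1,5) ∈ E(G2) ✓
  (2,9) → (φ(2),φ(9)) = (1,6) ∈ E(G2) ✓
  (2,10) → (φ(2),φ(10)) = (1,8) ∈ E(G2) ✓
  (3,7) → (φ(3),φ(7)) = (2,10) ∈ E(G2) ✓
  (3,10) → (φ(3),φ(10)) = (2,8) ∈ E(G2) ✓
  (4,7) → (φ(4),φ(7)) = (0,10) ∈ E(G2) ✓
  (4,10) → (φ(4),φ(10)) = (0,8) ∈ E(G2) ✓
  (5,9) → (φ(5),φ(9)) = (6,9) ∈ E(G2) ✓
  (5,10) → (φ(5),φ(10)) = (8,9) ∈ E(G2) ✓
  (6,8) → (φ(6),φ(8)) = (4,5) ∈ E(G2) ✓
  (6,9) → (φ(6),φ(9)) = (4,6) ∈ E(G2) ✓
  (6,10) → (φ(6),φ(10)) = (4,8) ∈ E(G2) ✓
  (7,8) → (φ(7),φ(8)) = (5,10) ∈ E(G2) ✓
  (9,10) → (φ(9),φ(10)) = (6,8) ∈ E(G2) ✓
All 24 edges of G1 map to edges of G2, and |E(G1)| = |E(G2)| = 24, so φ is a bijection on edges as well as vertices. Hence G1 ≅ G2.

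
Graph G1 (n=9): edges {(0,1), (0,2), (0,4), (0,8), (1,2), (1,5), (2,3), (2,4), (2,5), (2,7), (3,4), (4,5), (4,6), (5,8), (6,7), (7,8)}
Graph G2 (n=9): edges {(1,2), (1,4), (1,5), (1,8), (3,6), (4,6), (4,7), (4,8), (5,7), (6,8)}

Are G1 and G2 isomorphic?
No, not isomorphic

The graphs are NOT isomorphic.

Connected components of G1: 1 component(s) with vertex sets [[0, 1, 2, 3, 4, 5, 6, 7, 8]], sizes [9].
Connected components of G2: 2 component(s) with vertex sets [[0], [1, 2, 3, 4, 5, 6, 7, 8]], sizes [1, 8].
The number of connected components (and the multiset of component sizes) is an isomorphism invariant — an isomorphism maps each component of G1 bijectively onto a component of G2. Since G1 has 1 component(s) and G2 has 2, they cannot be isomorphic.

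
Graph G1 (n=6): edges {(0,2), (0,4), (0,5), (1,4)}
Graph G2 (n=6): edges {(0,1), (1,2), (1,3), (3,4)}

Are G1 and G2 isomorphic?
Yes, isomorphic

The graphs are isomorphic.
One valid mapping φ: V(G1) → V(G2): 0→1, 1→4, 2→0, 3→5, 4→3, 5→2

Verify φ preserves adjacency — for each edge of G1, its image is an edge of G2:
  (0,2) → (φ(0),φ(2)) = (0,1) ∈ E(G2) ✓
  (0,4) → (φ(0),φ(4)) = (1,3) ∈ E(G2) ✓
  (0,5) → (φ(0),φ(5)) = (1,2) ∈ E(G2) ✓
  (1,4) → (φ(1),φ(4)) = (3,4) ∈ E(G2) ✓
All 4 edges of G1 map to edges of G2, and |E(G1)| = |E(G2)| = 4, so φ is a bijection on edges as well as vertices. Hence G1 ≅ G2.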